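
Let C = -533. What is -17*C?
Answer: 9061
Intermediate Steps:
-17*C = -17*(-533) = 9061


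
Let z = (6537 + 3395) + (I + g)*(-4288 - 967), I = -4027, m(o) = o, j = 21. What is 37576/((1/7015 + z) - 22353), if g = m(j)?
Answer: 65898910/36897337409 ≈ 0.0017860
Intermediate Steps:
g = 21
z = 21061462 (z = (6537 + 3395) + (-4027 + 21)*(-4288 - 967) = 9932 - 4006*(-5255) = 9932 + 21051530 = 21061462)
37576/((1/7015 + z) - 22353) = 37576/((1/7015 + 21061462) - 22353) = 37576/(147746155931/7015 - 22353) = 37576/(147589349636/7015) = 37576*(7015/147589349636) = 65898910/36897337409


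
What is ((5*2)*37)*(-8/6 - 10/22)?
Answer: -21830/33 ≈ -661.52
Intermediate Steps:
((5*2)*37)*(-8/6 - 10/22) = (10*37)*(-8*⅙ - 10*1/22) = 370*(-4/3 - 5/11) = 370*(-59/33) = -21830/33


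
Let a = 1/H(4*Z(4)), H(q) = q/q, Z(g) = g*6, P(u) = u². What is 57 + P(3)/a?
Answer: 66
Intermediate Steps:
Z(g) = 6*g
H(q) = 1
a = 1 (a = 1/1 = 1)
57 + P(3)/a = 57 + 3²/1 = 57 + 1*9 = 57 + 9 = 66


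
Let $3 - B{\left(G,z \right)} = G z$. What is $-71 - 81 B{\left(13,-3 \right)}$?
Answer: $-3473$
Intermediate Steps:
$B{\left(G,z \right)} = 3 - G z$
$-71 - 81 B{\left(13,-3 \right)} = -71 - 81 \left(3 - 13 \left(-3\right)\right) = -71 - 81 \left(3 + 39\right) = -71 - 3402 = -3473$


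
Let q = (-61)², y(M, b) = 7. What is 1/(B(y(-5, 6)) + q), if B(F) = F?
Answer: 1/3728 ≈ 0.00026824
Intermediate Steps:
q = 3721
1/(B(y(-5, 6)) + q) = 1/(7 + 3721) = 1/3728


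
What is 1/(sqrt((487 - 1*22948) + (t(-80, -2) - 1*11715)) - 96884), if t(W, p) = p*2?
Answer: -24221/2346635909 - I*sqrt(8545)/4693271818 ≈ -1.0322e-5 - 1.9696e-8*I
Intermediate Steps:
t(W, p) = 2*p
1/(sqrt((487 - 1*22948) + (t(-80, -2) - 1*11715)) - 96884) = 1/(sqrt((487 - 1*22948) + (2*(-2) - 1*11715)) - 96884) = 1/(sqrt((487 - 22948) + (-4 - 11715)) - 96884) = 1/(sqrt(-22461 - 11719) - 96884) = 1/(sqrt(-34180) - 96884) = 1/(2*I*sqrt(8545) - 96884) = 1/(-96884 + 2*I*sqrt(8545))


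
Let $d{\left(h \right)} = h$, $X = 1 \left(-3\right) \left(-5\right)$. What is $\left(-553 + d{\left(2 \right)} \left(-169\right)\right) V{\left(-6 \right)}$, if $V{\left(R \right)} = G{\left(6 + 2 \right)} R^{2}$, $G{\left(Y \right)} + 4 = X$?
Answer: $-352836$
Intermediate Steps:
$X = 15$ ($X = \left(-3\right) \left(-5\right) = 15$)
$G{\left(Y \right)} = 11$ ($G{\left(Y \right)} = -4 + 15 = 11$)
$V{\left(R \right)} = 11 R^{2}$
$\left(-553 + d{\left(2 \right)} \left(-169\right)\right) V{\left(-6 \right)} = \left(-553 + 2 \left(-169\right)\right) 11 \left(-6\right)^{2} = \left(-553 - 338\right) 11 \cdot 36 = \left(-891\right) 396 = -352836$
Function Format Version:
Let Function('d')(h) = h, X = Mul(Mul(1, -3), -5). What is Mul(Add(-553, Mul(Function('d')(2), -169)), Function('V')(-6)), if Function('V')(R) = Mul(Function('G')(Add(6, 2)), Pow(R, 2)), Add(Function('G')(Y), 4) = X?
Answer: -352836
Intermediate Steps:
X = 15 (X = Mul(-3, -5) = 15)
Function('G')(Y) = 11 (Function('G')(Y) = Add(-4, 15) = 11)
Function('V')(R) = Mul(11, Pow(R, 2))
Mul(Add(-553, Mul(Function('d')(2), -169)), Function('V')(-6)) = Mul(Add(-553, Mul(2, -169)), Mul(11, Pow(-6, 2))) = Mul(Add(-553, -338), Mul(11, 36)) = Mul(-891, 396) = -352836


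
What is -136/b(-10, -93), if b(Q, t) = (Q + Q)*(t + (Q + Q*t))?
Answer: 34/4135 ≈ 0.0082225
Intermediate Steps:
b(Q, t) = 2*Q*(Q + t + Q*t) (b(Q, t) = (2*Q)*(Q + t + Q*t) = 2*Q*(Q + t + Q*t))
-136/b(-10, -93) = -136*(-1/(20*(-10 - 93 - 10*(-93)))) = -136*(-1/(20*(-10 - 93 + 930))) = -136/(2*(-10)*827) = -136/(-16540) = -136*(-1/16540) = 34/4135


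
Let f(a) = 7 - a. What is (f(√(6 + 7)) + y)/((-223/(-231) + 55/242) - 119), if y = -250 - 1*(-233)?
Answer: 4620/54427 + 462*√13/54427 ≈ 0.11549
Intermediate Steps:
y = -17 (y = -250 + 233 = -17)
(f(√(6 + 7)) + y)/((-223/(-231) + 55/242) - 119) = ((7 - √(6 + 7)) - 17)/((-223/(-231) + 55/242) - 119) = ((7 - √13) - 17)/((-223*(-1/231) + 55*(1/242)) - 119) = (-10 - √13)/((223/231 + 5/22) - 119) = (-10 - √13)/(551/462 - 119) = (-10 - √13)/(-54427/462) = (-10 - √13)*(-462/54427) = 4620/54427 + 462*√13/54427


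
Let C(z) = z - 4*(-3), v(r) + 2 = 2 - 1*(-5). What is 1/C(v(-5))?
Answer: 1/17 ≈ 0.058824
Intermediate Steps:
v(r) = 5 (v(r) = -2 + (2 - 1*(-5)) = -2 + (2 + 5) = -2 + 7 = 5)
C(z) = 12 + z (C(z) = z + 12 = 12 + z)
1/C(v(-5)) = 1/(12 + 5) = 1/17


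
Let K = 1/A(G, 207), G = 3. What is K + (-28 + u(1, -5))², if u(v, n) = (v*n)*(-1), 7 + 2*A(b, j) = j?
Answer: 52901/100 ≈ 529.01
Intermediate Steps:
A(b, j) = -7/2 + j/2
u(v, n) = -n*v (u(v, n) = (n*v)*(-1) = -n*v)
K = 1/100 (K = 1/(-7/2 + (½)*207) = 1/(-7/2 + 207/2) = 1/100 ≈ 0.010000)
K + (-28 + u(1, -5))² = 1/100 + (-28 - 1*(-5)*1)² = 1/100 + (-28 + 5)² = 1/100 + (-23)² = 1/100 + 529 = 52901/100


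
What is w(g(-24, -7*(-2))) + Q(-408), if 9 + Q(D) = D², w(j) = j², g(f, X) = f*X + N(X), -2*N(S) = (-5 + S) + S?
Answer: 1148845/4 ≈ 2.8721e+5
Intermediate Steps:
N(S) = 5/2 - S (N(S) = -((-5 + S) + S)/2 = -(-5 + 2*S)/2 = 5/2 - S)
g(f, X) = 5/2 - X + X*f (g(f, X) = f*X + (5/2 - X) = X*f + (5/2 - X) = 5/2 - X + X*f)
Q(D) = -9 + D²
w(g(-24, -7*(-2))) + Q(-408) = (5/2 - (-7)*(-2) - 7*(-2)*(-24))² + (-9 + (-408)²) = (5/2 - 1*14 + 14*(-24))² + (-9 + 166464) = (5/2 - 14 - 336)² + 166455 = (-695/2)² + 166455 = 483025/4 + 166455 = 1148845/4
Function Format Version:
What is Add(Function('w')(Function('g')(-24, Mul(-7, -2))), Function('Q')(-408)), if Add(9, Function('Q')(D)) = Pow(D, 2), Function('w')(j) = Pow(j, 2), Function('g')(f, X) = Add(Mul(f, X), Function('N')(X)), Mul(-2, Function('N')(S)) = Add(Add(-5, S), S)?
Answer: Rational(1148845, 4) ≈ 2.8721e+5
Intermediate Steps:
Function('N')(S) = Add(Rational(5, 2), Mul(-1, S)) (Function('N')(S) = Mul(Rational(-1, 2), Add(Add(-5, S), S)) = Mul(Rational(-1, 2), Add(-5, Mul(2, S))) = Add(Rational(5, 2), Mul(-1, S)))
Function('g')(f, X) = Add(Rational(5, 2), Mul(-1, X), Mul(X, f)) (Function('g')(f, X) = Add(Mul(f, X), Add(Rational(5, 2), Mul(-1, X))) = Add(Mul(X, f), Add(Rational(5, 2), Mul(-1, X))) = Add(Rational(5, 2), Mul(-1, X), Mul(X, f)))
Function('Q')(D) = Add(-9, Pow(D, 2))
Add(Function('w')(Function('g')(-24, Mul(-7, -2))), Function('Q')(-408)) = Add(Pow(Add(Rational(5, 2), Mul(-1, Mul(-7, -2)), Mul(Mul(-7, -2), -24)), 2), Add(-9, Pow(-408, 2))) = Add(Pow(Add(Rational(5, 2), Mul(-1, 14), Mul(14, -24)), 2), Add(-9, 166464)) = Add(Pow(Add(Rational(5, 2), -14, -336), 2), 166455) = Add(Pow(Rational(-695, 2), 2), 166455) = Add(Rational(483025, 4), 166455) = Rational(1148845, 4)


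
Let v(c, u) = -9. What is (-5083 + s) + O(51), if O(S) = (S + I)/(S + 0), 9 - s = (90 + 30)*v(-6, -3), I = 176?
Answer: -203467/51 ≈ -3989.5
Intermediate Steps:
s = 1089 (s = 9 - (90 + 30)*(-9) = 9 - 120*(-9) = 9 - 1*(-1080) = 9 + 1080 = 1089)
O(S) = (176 + S)/S (O(S) = (S + 176)/(S + 0) = (176 + S)/S)
(-5083 + s) + O(51) = (-5083 + 1089) + (176 + 51)/51 = -3994 + (1/51)*227 = -3994 + 227/51 = -203467/51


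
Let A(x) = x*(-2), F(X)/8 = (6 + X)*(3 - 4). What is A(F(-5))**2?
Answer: 256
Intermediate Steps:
F(X) = -48 - 8*X (F(X) = 8*((6 + X)*(3 - 4)) = 8*((6 + X)*(-1)) = 8*(-6 - X) = -48 - 8*X)
A(x) = -2*x
A(F(-5))**2 = (-2*(-48 - 8*(-5)))**2 = (-2*(-48 + 40))**2 = (-2*(-8))**2 = 16**2 = 256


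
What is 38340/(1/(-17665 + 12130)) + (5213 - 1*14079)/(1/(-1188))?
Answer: -201679092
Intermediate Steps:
38340/(1/(-17665 + 12130)) + (5213 - 1*14079)/(1/(-1188)) = 38340/(1/(-5535)) + (5213 - 14079)/(-1/1188) = 38340/(-1/5535) - 8866*(-1188) = 38340*(-5535) + 10532808 = -212211900 + 10532808 = -201679092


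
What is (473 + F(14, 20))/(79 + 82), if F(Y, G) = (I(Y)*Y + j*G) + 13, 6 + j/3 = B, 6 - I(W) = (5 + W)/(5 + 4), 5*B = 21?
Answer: 556/207 ≈ 2.6860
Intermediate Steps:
B = 21/5 (B = (⅕)*21 = 21/5 ≈ 4.2000)
I(W) = 49/9 - W/9 (I(W) = 6 - (5 + W)/(5 + 4) = 6 - (5 + W)/9 = 6 - (5/9 + W/9) = 6 + (-5/9 - W/9) = 49/9 - W/9)
j = -27/5 (j = -18 + 3*(21/5) = -18 + 63/5 = -27/5 ≈ -5.4000)
F(Y, G) = 13 - 27*G/5 + Y*(49/9 - Y/9) (F(Y, G) = ((49/9 - Y/9)*Y - 27*G/5) + 13 = (Y*(49/9 - Y/9) - 27*G/5) + 13 = (-27*G/5 + Y*(49/9 - Y/9)) + 13 = 13 - 27*G/5 + Y*(49/9 - Y/9))
(473 + F(14, 20))/(79 + 82) = (473 + (13 - 27/5*20 - ⅑*14*(-49 + 14)))/(79 + 82) = (473 + (13 - 108 - ⅑*14*(-35)))/161 = (473 + (13 - 108 + 490/9))*(1/161) = (473 - 365/9)*(1/161) = (3892/9)*(1/161) = 556/207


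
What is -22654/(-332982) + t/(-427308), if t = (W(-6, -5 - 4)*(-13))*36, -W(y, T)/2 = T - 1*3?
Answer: 559178719/5928578019 ≈ 0.094319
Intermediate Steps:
W(y, T) = 6 - 2*T (W(y, T) = -2*(T - 1*3) = -2*(T - 3) = -2*(-3 + T) = 6 - 2*T)
t = -11232 (t = ((6 - 2*(-5 - 4))*(-13))*36 = ((6 - 2*(-9))*(-13))*36 = ((6 + 18)*(-13))*36 = (24*(-13))*36 = -312*36 = -11232)
-22654/(-332982) + t/(-427308) = -22654/(-332982) - 11232/(-427308) = -22654*(-1/332982) - 11232*(-1/427308) = 11327/166491 + 936/35609 = 559178719/5928578019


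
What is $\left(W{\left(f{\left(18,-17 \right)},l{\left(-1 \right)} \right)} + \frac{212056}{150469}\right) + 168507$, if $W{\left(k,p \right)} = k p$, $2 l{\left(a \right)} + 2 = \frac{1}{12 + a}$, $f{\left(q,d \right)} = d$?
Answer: $\frac{50715467081}{300938} \approx 1.6852 \cdot 10^{5}$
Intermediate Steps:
$l{\left(a \right)} = -1 + \frac{1}{2 \left(12 + a\right)}$
$\left(W{\left(f{\left(18,-17 \right)},l{\left(-1 \right)} \right)} + \frac{212056}{150469}\right) + 168507 = \left(- 17 \frac{- \frac{23}{2} - -1}{12 - 1} + \frac{212056}{150469}\right) + 168507 = \left(- 17 \frac{- \frac{23}{2} + 1}{11} + 212056 \cdot \frac{1}{150469}\right) + 168507 = \left(- 17 \cdot \frac{1}{11} \left(- \frac{21}{2}\right) + \frac{212056}{150469}\right) + 168507 = \left(\left(-17\right) \left(- \frac{21}{22}\right) + \frac{212056}{150469}\right) + 168507 = \left(\frac{357}{22} + \frac{212056}{150469}\right) + 168507 = \frac{5307515}{300938} + 168507 = \frac{50715467081}{300938}$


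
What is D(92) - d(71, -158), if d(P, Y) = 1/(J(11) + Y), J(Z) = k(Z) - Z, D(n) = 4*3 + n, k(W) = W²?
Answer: 4993/48 ≈ 104.02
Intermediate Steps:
D(n) = 12 + n
J(Z) = Z² - Z
d(P, Y) = 1/(110 + Y) (d(P, Y) = 1/(11*(-1 + 11) + Y) = 1/(11*10 + Y) = 1/(110 + Y))
D(92) - d(71, -158) = (12 + 92) - 1/(110 - 158) = 104 - 1/(-48) = 104 - 1*(-1/48) = 104 + 1/48 = 4993/48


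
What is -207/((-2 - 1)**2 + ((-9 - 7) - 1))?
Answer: 207/8 ≈ 25.875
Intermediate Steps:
-207/((-2 - 1)**2 + ((-9 - 7) - 1)) = -207/((-3)**2 + (-16 - 1)) = -207/(9 - 17) = -207/(-8) = -207*(-1/8) = 207/8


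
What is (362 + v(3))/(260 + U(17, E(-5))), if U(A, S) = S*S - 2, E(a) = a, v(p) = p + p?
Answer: 368/283 ≈ 1.3004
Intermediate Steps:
v(p) = 2*p
U(A, S) = -2 + S² (U(A, S) = S² - 2 = -2 + S²)
(362 + v(3))/(260 + U(17, E(-5))) = (362 + 2*3)/(260 + (-2 + (-5)²)) = (362 + 6)/(260 + (-2 + 25)) = 368/(260 + 23) = 368/283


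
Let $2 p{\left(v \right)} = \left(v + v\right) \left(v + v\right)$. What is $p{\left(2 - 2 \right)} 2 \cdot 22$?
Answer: $0$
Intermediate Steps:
$p{\left(v \right)} = 2 v^{2}$ ($p{\left(v \right)} = \frac{\left(v + v\right) \left(v + v\right)}{2} = \frac{2 v 2 v}{2} = \frac{4 v^{2}}{2} = 2 v^{2}$)
$p{\left(2 - 2 \right)} 2 \cdot 22 = 2 \left(2 - 2\right)^{2} \cdot 2 \cdot 22 = 2 \cdot 0^{2} \cdot 2 \cdot 22 = 2 \cdot 0 \cdot 2 \cdot 22 = 0 \cdot 2 \cdot 22 = 0 \cdot 22 = 0$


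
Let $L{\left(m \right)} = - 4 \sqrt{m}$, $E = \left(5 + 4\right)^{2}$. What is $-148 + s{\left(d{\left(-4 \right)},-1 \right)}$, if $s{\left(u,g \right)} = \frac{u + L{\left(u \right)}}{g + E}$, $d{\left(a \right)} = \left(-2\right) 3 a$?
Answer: $- \frac{1477}{10} - \frac{\sqrt{6}}{10} \approx -147.94$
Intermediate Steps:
$E = 81$ ($E = 9^{2} = 81$)
$d{\left(a \right)} = - 6 a$
$s{\left(u,g \right)} = \frac{u - 4 \sqrt{u}}{81 + g}$ ($s{\left(u,g \right)} = \frac{u - 4 \sqrt{u}}{g + 81} = \frac{u - 4 \sqrt{u}}{81 + g}$)
$-148 + s{\left(d{\left(-4 \right)},-1 \right)} = -148 + \frac{\left(-6\right) \left(-4\right) - 4 \sqrt{\left(-6\right) \left(-4\right)}}{81 - 1} = -148 + \frac{24 - 4 \sqrt{24}}{80} = -148 + \frac{24 - 4 \cdot 2 \sqrt{6}}{80} = -148 + \frac{24 - 8 \sqrt{6}}{80} = -148 + \left(\frac{3}{10} - \frac{\sqrt{6}}{10}\right) = - \frac{1477}{10} - \frac{\sqrt{6}}{10}$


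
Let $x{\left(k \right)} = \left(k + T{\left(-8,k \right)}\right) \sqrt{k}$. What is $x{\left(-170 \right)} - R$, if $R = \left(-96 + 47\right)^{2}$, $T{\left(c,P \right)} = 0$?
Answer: $-2401 - 170 i \sqrt{170} \approx -2401.0 - 2216.5 i$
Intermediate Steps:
$R = 2401$ ($R = \left(-49\right)^{2} = 2401$)
$x{\left(k \right)} = k^{\frac{3}{2}}$ ($x{\left(k \right)} = \left(k + 0\right) \sqrt{k} = k \sqrt{k} = k^{\frac{3}{2}}$)
$x{\left(-170 \right)} - R = \left(-170\right)^{\frac{3}{2}} - 2401 = - 170 i \sqrt{170} - 2401 = -2401 - 170 i \sqrt{170}$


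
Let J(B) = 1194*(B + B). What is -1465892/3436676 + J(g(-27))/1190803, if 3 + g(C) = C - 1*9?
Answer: -516413275127/1023101022707 ≈ -0.50475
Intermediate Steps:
g(C) = -12 + C (g(C) = -3 + (C - 1*9) = -3 + (C - 9) = -3 + (-9 + C) = -12 + C)
J(B) = 2388*B (J(B) = 1194*(2*B) = 2388*B)
-1465892/3436676 + J(g(-27))/1190803 = -1465892/3436676 + (2388*(-12 - 27))/1190803 = -1465892*1/3436676 + (2388*(-39))*(1/1190803) = -366473/859169 - 93132*1/1190803 = -366473/859169 - 93132/1190803 = -516413275127/1023101022707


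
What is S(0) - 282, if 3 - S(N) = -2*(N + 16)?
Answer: -247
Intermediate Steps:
S(N) = 35 + 2*N (S(N) = 3 - (-2)*(N + 16) = 3 - (-2)*(16 + N) = 3 - (-32 - 2*N) = 3 + (32 + 2*N) = 35 + 2*N)
S(0) - 282 = (35 + 2*0) - 282 = (35 + 0) - 282 = 35 - 282 = -247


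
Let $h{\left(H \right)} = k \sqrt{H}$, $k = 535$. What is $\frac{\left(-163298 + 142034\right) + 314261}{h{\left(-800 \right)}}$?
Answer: $- \frac{292997 i \sqrt{2}}{21400} \approx - 19.363 i$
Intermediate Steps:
$h{\left(H \right)} = 535 \sqrt{H}$
$\frac{\left(-163298 + 142034\right) + 314261}{h{\left(-800 \right)}} = \frac{\left(-163298 + 142034\right) + 314261}{535 \sqrt{-800}} = \frac{-21264 + 314261}{535 \cdot 20 i \sqrt{2}} = \frac{292997}{10700 i \sqrt{2}} = 292997 \left(- \frac{i \sqrt{2}}{21400}\right) = - \frac{292997 i \sqrt{2}}{21400}$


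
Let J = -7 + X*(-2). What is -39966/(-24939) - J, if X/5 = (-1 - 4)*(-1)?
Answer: 487163/8313 ≈ 58.603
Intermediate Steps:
X = 25 (X = 5*((-1 - 4)*(-1)) = 5*(-5*(-1)) = 5*5 = 25)
J = -57 (J = -7 + 25*(-2) = -7 - 50 = -57)
-39966/(-24939) - J = -39966/(-24939) - 1*(-57) = -39966*(-1/24939) + 57 = 13322/8313 + 57 = 487163/8313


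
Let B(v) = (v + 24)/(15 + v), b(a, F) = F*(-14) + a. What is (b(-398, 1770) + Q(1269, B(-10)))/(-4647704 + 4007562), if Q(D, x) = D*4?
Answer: 10051/320071 ≈ 0.031402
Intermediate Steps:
b(a, F) = a - 14*F (b(a, F) = -14*F + a = a - 14*F)
B(v) = (24 + v)/(15 + v)
Q(D, x) = 4*D
(b(-398, 1770) + Q(1269, B(-10)))/(-4647704 + 4007562) = ((-398 - 14*1770) + 4*1269)/(-4647704 + 4007562) = ((-398 - 24780) + 5076)/(-640142) = (-25178 + 5076)*(-1/640142) = -20102*(-1/640142) = 10051/320071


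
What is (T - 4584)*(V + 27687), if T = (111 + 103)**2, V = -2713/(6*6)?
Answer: 10241377757/9 ≈ 1.1379e+9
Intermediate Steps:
V = -2713/36 ≈ -75.361
T = 45796 (T = 214**2 = 45796)
(T - 4584)*(V + 27687) = (45796 - 4584)*(-2713/36 + 27687) = 41212*(994019/36) = 10241377757/9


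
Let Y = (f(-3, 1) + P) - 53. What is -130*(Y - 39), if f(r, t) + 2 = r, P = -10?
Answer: 13910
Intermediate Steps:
f(r, t) = -2 + r
Y = -68 (Y = ((-2 - 3) - 10) - 53 = (-5 - 10) - 53 = -15 - 53 = -68)
-130*(Y - 39) = -130*(-68 - 39) = -130*(-107) = 13910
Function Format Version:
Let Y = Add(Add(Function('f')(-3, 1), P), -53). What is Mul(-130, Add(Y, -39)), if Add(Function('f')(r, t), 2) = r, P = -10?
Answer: 13910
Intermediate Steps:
Function('f')(r, t) = Add(-2, r)
Y = -68 (Y = Add(Add(Add(-2, -3), -10), -53) = Add(Add(-5, -10), -53) = Add(-15, -53) = -68)
Mul(-130, Add(Y, -39)) = Mul(-130, Add(-68, -39)) = Mul(-130, -107) = 13910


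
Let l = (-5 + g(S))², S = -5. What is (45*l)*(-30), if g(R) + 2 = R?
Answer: -194400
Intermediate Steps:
g(R) = -2 + R
l = 144 (l = (-5 + (-2 - 5))² = (-5 - 7)² = (-12)² = 144)
(45*l)*(-30) = (45*144)*(-30) = 6480*(-30) = -194400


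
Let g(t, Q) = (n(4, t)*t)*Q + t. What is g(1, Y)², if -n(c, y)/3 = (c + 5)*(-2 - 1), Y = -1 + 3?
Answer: 26569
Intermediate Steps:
Y = 2
n(c, y) = 45 + 9*c (n(c, y) = -3*(c + 5)*(-2 - 1) = -3*(5 + c)*(-3) = -3*(-15 - 3*c) = 45 + 9*c)
g(t, Q) = t + 81*Q*t (g(t, Q) = ((45 + 9*4)*t)*Q + t = ((45 + 36)*t)*Q + t = (81*t)*Q + t = 81*Q*t + t = t + 81*Q*t)
g(1, Y)² = (1*(1 + 81*2))² = (1*(1 + 162))² = (1*163)² = 163² = 26569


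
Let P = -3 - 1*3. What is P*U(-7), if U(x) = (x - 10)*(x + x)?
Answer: -1428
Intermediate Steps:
U(x) = 2*x*(-10 + x) (U(x) = (-10 + x)*(2*x) = 2*x*(-10 + x))
P = -6 (P = -3 - 3 = -6)
P*U(-7) = -12*(-7)*(-10 - 7) = -12*(-7)*(-17) = -6*238 = -1428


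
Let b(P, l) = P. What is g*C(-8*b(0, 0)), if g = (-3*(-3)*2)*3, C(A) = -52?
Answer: -2808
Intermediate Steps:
g = 54 (g = (9*2)*3 = 18*3 = 54)
g*C(-8*b(0, 0)) = 54*(-52) = -2808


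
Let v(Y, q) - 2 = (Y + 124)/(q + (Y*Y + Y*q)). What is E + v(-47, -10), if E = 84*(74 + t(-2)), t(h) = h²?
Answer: 17492703/2669 ≈ 6554.0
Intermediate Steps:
E = 6552 (E = 84*(74 + (-2)²) = 84*(74 + 4) = 84*78 = 6552)
v(Y, q) = 2 + (124 + Y)/(q + Y² + Y*q) (v(Y, q) = 2 + (Y + 124)/(q + (Y*Y + Y*q)) = 2 + (124 + Y)/(q + (Y² + Y*q)) = 2 + (124 + Y)/(q + Y² + Y*q))
E + v(-47, -10) = 6552 + (124 - 47 + 2*(-10) + 2*(-47)² + 2*(-47)*(-10))/(-10 + (-47)² - 47*(-10)) = 6552 + (124 - 47 - 20 + 2*2209 + 940)/(-10 + 2209 + 470) = 6552 + (124 - 47 - 20 + 4418 + 940)/2669 = 6552 + (1/2669)*5415 = 6552 + 5415/2669 = 17492703/2669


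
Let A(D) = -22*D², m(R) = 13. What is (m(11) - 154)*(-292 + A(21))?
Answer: 1409154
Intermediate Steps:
(m(11) - 154)*(-292 + A(21)) = (13 - 154)*(-292 - 22*21²) = -141*(-292 - 22*441) = -141*(-292 - 9702) = -141*(-9994) = 1409154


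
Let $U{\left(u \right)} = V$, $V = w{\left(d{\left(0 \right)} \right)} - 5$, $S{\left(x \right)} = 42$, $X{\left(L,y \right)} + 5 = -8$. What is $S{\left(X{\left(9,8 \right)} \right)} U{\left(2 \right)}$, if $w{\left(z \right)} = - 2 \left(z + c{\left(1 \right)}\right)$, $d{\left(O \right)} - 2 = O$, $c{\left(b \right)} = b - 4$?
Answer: $-126$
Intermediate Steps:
$X{\left(L,y \right)} = -13$ ($X{\left(L,y \right)} = -5 - 8 = -13$)
$c{\left(b \right)} = -4 + b$
$d{\left(O \right)} = 2 + O$
$w{\left(z \right)} = 6 - 2 z$ ($w{\left(z \right)} = - 2 \left(z + \left(-4 + 1\right)\right) = - 2 \left(z - 3\right) = - 2 \left(-3 + z\right) = 6 - 2 z$)
$V = -3$ ($V = \left(6 - 2 \left(2 + 0\right)\right) - 5 = \left(6 - 4\right) - 5 = 2 - 5 = -3$)
$U{\left(u \right)} = -3$
$S{\left(X{\left(9,8 \right)} \right)} U{\left(2 \right)} = 42 \left(-3\right) = -126$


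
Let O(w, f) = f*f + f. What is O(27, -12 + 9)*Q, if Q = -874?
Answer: -5244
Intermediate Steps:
O(w, f) = f + f**2 (O(w, f) = f**2 + f = f + f**2)
O(27, -12 + 9)*Q = ((-12 + 9)*(1 + (-12 + 9)))*(-874) = -3*(1 - 3)*(-874) = -3*(-2)*(-874) = 6*(-874) = -5244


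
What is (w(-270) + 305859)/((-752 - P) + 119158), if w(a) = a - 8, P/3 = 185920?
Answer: -305581/439354 ≈ -0.69552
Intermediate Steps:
P = 557760 (P = 3*185920 = 557760)
w(a) = -8 + a
(w(-270) + 305859)/((-752 - P) + 119158) = ((-8 - 270) + 305859)/((-752 - 1*557760) + 119158) = (-278 + 305859)/((-752 - 557760) + 119158) = 305581/(-558512 + 119158) = 305581/(-439354) = 305581*(-1/439354) = -305581/439354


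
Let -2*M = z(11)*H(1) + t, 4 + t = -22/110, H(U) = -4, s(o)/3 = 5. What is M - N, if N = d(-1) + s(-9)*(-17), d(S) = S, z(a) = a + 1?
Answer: 2821/10 ≈ 282.10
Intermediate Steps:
z(a) = 1 + a
s(o) = 15 (s(o) = 3*5 = 15)
N = -256 (N = -1 + 15*(-17) = -1 - 255 = -256)
t = -21/5 (t = -4 - 22/110 = -4 - 22*1/110 = -4 - ⅕ = -21/5 ≈ -4.2000)
M = 261/10 (M = -((1 + 11)*(-4) - 21/5)/2 = -(12*(-4) - 21/5)/2 = -(-48 - 21/5)/2 = -½*(-261/5) = 261/10 ≈ 26.100)
M - N = 261/10 - 1*(-256) = 261/10 + 256 = 2821/10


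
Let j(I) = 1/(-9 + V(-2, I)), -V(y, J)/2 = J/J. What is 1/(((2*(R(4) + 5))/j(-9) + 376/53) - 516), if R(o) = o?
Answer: -53/37466 ≈ -0.0014146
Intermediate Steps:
V(y, J) = -2 (V(y, J) = -2*J/J = -2*1 = -2)
j(I) = -1/11 (j(I) = 1/(-9 - 2) = 1/(-11) = -1/11)
1/(((2*(R(4) + 5))/j(-9) + 376/53) - 516) = 1/(((2*(4 + 5))/(-1/11) + 376/53) - 516) = 1/(((2*9)*(-11) + 376*(1/53)) - 516) = 1/((18*(-11) + 376/53) - 516) = 1/((-198 + 376/53) - 516) = 1/(-10118/53 - 516) = 1/(-37466/53) = -53/37466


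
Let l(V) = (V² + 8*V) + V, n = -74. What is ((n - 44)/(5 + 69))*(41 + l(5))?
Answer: -177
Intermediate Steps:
l(V) = V² + 9*V
((n - 44)/(5 + 69))*(41 + l(5)) = ((-74 - 44)/(5 + 69))*(41 + 5*(9 + 5)) = (-118/74)*(41 + 5*14) = (-118*1/74)*(41 + 70) = -59/37*111 = -177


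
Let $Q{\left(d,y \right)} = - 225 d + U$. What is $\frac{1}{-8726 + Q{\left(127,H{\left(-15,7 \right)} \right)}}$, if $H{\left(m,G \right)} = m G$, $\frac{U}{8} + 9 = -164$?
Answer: $- \frac{1}{38685} \approx -2.585 \cdot 10^{-5}$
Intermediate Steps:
$U = -1384$ ($U = -72 + 8 \left(-164\right) = -72 - 1312 = -1384$)
$H{\left(m,G \right)} = G m$
$Q{\left(d,y \right)} = -1384 - 225 d$ ($Q{\left(d,y \right)} = - 225 d - 1384 = -1384 - 225 d$)
$\frac{1}{-8726 + Q{\left(127,H{\left(-15,7 \right)} \right)}} = \frac{1}{-8726 - 29959} = \frac{1}{-38685} = - \frac{1}{38685}$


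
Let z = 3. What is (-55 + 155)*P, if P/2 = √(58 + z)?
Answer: 200*√61 ≈ 1562.1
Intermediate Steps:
P = 2*√61 (P = 2*√(58 + 3) = 2*√61 ≈ 15.620)
(-55 + 155)*P = (-55 + 155)*(2*√61) = 100*(2*√61) = 200*√61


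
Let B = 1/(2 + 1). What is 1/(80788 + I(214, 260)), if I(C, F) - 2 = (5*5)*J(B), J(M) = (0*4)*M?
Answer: 1/80790 ≈ 1.2378e-5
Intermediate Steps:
B = 1/3 ≈ 0.33333
J(M) = 0 (J(M) = 0*M = 0)
I(C, F) = 2 (I(C, F) = 2 + (5*5)*0 = 2 + 25*0 = 2 + 0 = 2)
1/(80788 + I(214, 260)) = 1/(80788 + 2) = 1/80790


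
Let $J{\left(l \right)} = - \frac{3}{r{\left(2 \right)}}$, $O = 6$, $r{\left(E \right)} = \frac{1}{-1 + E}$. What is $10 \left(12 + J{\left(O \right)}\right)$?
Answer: $90$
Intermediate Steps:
$J{\left(l \right)} = -3$ ($J{\left(l \right)} = - \frac{3}{\frac{1}{-1 + 2}} = - \frac{3}{1^{-1}} = - \frac{3}{1} = \left(-3\right) 1 = -3$)
$10 \left(12 + J{\left(O \right)}\right) = 10 \left(12 - 3\right) = 10 \cdot 9 = 90$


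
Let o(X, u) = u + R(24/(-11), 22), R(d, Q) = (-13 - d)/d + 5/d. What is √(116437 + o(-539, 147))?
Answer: 8*√16395/3 ≈ 341.45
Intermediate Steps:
R(d, Q) = 5/d + (-13 - d)/d (R(d, Q) = (-13 - d)/d + 5/d = 5/d + (-13 - d)/d)
o(X, u) = 8/3 + u (o(X, u) = u + (-8 - 24/(-11))/((24/(-11))) = u + (-8 - 24*(-1)/11)/((24*(-1/11))) = u + (-8 - 1*(-24/11))/(-24/11) = u - 11*(-8 + 24/11)/24 = u - 11/24*(-64/11) = u + 8/3 = 8/3 + u)
√(116437 + o(-539, 147)) = √(116437 + (8/3 + 147)) = √(116437 + 449/3) = √(349760/3) = 8*√16395/3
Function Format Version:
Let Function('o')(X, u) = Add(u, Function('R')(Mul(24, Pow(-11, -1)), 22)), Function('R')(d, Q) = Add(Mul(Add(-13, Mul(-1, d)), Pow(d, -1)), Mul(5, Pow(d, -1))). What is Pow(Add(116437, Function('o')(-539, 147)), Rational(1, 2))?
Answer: Mul(Rational(8, 3), Pow(16395, Rational(1, 2))) ≈ 341.45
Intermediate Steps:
Function('R')(d, Q) = Add(Mul(5, Pow(d, -1)), Mul(Pow(d, -1), Add(-13, Mul(-1, d)))) (Function('R')(d, Q) = Add(Mul(Pow(d, -1), Add(-13, Mul(-1, d))), Mul(5, Pow(d, -1))) = Add(Mul(5, Pow(d, -1)), Mul(Pow(d, -1), Add(-13, Mul(-1, d)))))
Function('o')(X, u) = Add(Rational(8, 3), u) (Function('o')(X, u) = Add(u, Mul(Pow(Mul(24, Pow(-11, -1)), -1), Add(-8, Mul(-1, Mul(24, Pow(-11, -1)))))) = Add(u, Mul(Pow(Mul(24, Rational(-1, 11)), -1), Add(-8, Mul(-1, Mul(24, Rational(-1, 11)))))) = Add(u, Mul(Pow(Rational(-24, 11), -1), Add(-8, Mul(-1, Rational(-24, 11))))) = Add(u, Mul(Rational(-11, 24), Add(-8, Rational(24, 11)))) = Add(u, Mul(Rational(-11, 24), Rational(-64, 11))) = Add(u, Rational(8, 3)) = Add(Rational(8, 3), u))
Pow(Add(116437, Function('o')(-539, 147)), Rational(1, 2)) = Pow(Add(116437, Add(Rational(8, 3), 147)), Rational(1, 2)) = Pow(Add(116437, Rational(449, 3)), Rational(1, 2)) = Pow(Rational(349760, 3), Rational(1, 2)) = Mul(Rational(8, 3), Pow(16395, Rational(1, 2)))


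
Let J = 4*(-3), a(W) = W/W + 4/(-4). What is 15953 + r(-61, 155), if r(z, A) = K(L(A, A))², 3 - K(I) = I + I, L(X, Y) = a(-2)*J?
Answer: 15962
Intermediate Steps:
a(W) = 0 (a(W) = 1 + 4*(-¼) = 1 - 1 = 0)
J = -12
L(X, Y) = 0 (L(X, Y) = 0*(-12) = 0)
K(I) = 3 - 2*I (K(I) = 3 - (I + I) = 3 - 2*I)
r(z, A) = 9 (r(z, A) = (3 - 2*0)² = (3 + 0)² = 3² = 9)
15953 + r(-61, 155) = 15953 + 9 = 15962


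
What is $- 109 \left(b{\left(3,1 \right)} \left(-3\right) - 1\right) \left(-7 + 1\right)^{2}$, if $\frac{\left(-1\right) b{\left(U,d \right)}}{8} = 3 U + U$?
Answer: $-1126188$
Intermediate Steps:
$b{\left(U,d \right)} = - 32 U$ ($b{\left(U,d \right)} = - 8 \left(3 U + U\right) = - 8 \cdot 4 U = - 32 U$)
$- 109 \left(b{\left(3,1 \right)} \left(-3\right) - 1\right) \left(-7 + 1\right)^{2} = - 109 \left(\left(-32\right) 3 \left(-3\right) - 1\right) \left(-7 + 1\right)^{2} = - 109 \left(\left(-96\right) \left(-3\right) - 1\right) \left(-6\right)^{2} = - 109 \left(288 - 1\right) 36 = \left(-109\right) 287 \cdot 36 = \left(-31283\right) 36 = -1126188$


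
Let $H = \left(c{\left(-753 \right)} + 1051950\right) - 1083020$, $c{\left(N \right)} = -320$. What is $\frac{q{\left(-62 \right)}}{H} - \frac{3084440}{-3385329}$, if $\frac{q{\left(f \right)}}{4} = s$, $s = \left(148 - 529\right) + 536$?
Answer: $\frac{9472166762}{10626547731} \approx 0.89137$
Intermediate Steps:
$s = 155$ ($s = -381 + 536 = 155$)
$q{\left(f \right)} = 620$ ($q{\left(f \right)} = 4 \cdot 155 = 620$)
$H = -31390$ ($H = \left(-320 + 1051950\right) - 1083020 = 1051630 - 1083020 = -31390$)
$\frac{q{\left(-62 \right)}}{H} - \frac{3084440}{-3385329} = \frac{620}{-31390} - \frac{3084440}{-3385329} = 620 \left(- \frac{1}{31390}\right) - - \frac{3084440}{3385329} = - \frac{62}{3139} + \frac{3084440}{3385329} = \frac{9472166762}{10626547731}$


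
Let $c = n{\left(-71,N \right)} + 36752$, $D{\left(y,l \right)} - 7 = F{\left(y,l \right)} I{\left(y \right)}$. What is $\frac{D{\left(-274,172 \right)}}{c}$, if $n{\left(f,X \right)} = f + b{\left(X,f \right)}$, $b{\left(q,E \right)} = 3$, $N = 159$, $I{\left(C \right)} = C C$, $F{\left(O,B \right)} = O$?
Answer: $- \frac{6856939}{12228} \approx -560.76$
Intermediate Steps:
$I{\left(C \right)} = C^{2}$
$n{\left(f,X \right)} = 3 + f$ ($n{\left(f,X \right)} = f + 3 = 3 + f$)
$D{\left(y,l \right)} = 7 + y^{3}$ ($D{\left(y,l \right)} = 7 + y y^{2} = 7 + y^{3}$)
$c = 36684$ ($c = \left(3 - 71\right) + 36752 = -68 + 36752 = 36684$)
$\frac{D{\left(-274,172 \right)}}{c} = \frac{7 + \left(-274\right)^{3}}{36684} = \left(7 - 20570824\right) \frac{1}{36684} = \left(-20570817\right) \frac{1}{36684} = - \frac{6856939}{12228}$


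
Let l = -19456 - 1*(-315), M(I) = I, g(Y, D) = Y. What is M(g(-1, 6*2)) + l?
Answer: -19142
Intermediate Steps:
l = -19141 (l = -19456 + 315 = -19141)
M(g(-1, 6*2)) + l = -1 - 19141 = -19142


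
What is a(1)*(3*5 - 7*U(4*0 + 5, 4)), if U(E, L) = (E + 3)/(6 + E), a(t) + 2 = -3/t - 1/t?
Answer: -654/11 ≈ -59.455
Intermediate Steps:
a(t) = -2 - 4/t (a(t) = -2 + (-3/t - 1/t) = -2 - 4/t)
U(E, L) = (3 + E)/(6 + E)
a(1)*(3*5 - 7*U(4*0 + 5, 4)) = (-2 - 4/1)*(3*5 - 7*(3 + (4*0 + 5))/(6 + (4*0 + 5))) = (-2 - 4*1)*(15 - 7*(3 + (0 + 5))/(6 + (0 + 5))) = (-2 - 4)*(15 - 7*(3 + 5)/(6 + 5)) = -6*(15 - 7*8/11) = -6*(15 - 56/11) = -6*109/11 = -654/11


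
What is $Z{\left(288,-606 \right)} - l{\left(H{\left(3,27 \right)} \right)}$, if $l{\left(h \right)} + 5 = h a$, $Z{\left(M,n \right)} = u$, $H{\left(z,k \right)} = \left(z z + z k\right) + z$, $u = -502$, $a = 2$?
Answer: $-683$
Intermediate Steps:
$H{\left(z,k \right)} = z + z^{2} + k z$ ($H{\left(z,k \right)} = \left(z^{2} + k z\right) + z = z + z^{2} + k z$)
$Z{\left(M,n \right)} = -502$
$l{\left(h \right)} = -5 + 2 h$ ($l{\left(h \right)} = -5 + h 2 = -5 + 2 h$)
$Z{\left(288,-606 \right)} - l{\left(H{\left(3,27 \right)} \right)} = -502 - \left(-5 + 2 \cdot 3 \left(1 + 27 + 3\right)\right) = -502 - \left(-5 + 2 \cdot 3 \cdot 31\right) = -502 - \left(-5 + 2 \cdot 93\right) = -502 - \left(-5 + 186\right) = -502 - 181 = -683$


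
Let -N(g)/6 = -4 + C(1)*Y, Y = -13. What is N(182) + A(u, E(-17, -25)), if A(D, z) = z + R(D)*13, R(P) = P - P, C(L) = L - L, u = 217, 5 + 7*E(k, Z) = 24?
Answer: 187/7 ≈ 26.714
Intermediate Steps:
E(k, Z) = 19/7 (E(k, Z) = -5/7 + (⅐)*24 = -5/7 + 24/7 = 19/7)
C(L) = 0
R(P) = 0
A(D, z) = z (A(D, z) = z + 0*13 = z + 0 = z)
N(g) = 24 (N(g) = -6*(-4 + 0*(-13)) = -6*(-4 + 0) = -6*(-4) = 24)
N(182) + A(u, E(-17, -25)) = 24 + 19/7 = 187/7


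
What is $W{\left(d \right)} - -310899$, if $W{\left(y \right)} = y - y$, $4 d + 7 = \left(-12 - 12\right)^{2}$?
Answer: $310899$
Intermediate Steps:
$d = \frac{569}{4}$ ($d = - \frac{7}{4} + \frac{\left(-12 - 12\right)^{2}}{4} = - \frac{7}{4} + \frac{\left(-24\right)^{2}}{4} = - \frac{7}{4} + \frac{1}{4} \cdot 576 = - \frac{7}{4} + 144 = \frac{569}{4} \approx 142.25$)
$W{\left(y \right)} = 0$
$W{\left(d \right)} - -310899 = 0 - -310899 = 0 + 310899 = 310899$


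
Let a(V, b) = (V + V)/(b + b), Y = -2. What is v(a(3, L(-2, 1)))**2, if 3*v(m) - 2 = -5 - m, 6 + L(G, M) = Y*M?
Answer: 49/64 ≈ 0.76563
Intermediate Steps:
L(G, M) = -6 - 2*M
a(V, b) = V/b (a(V, b) = (2*V)/((2*b)) = (2*V)*(1/(2*b)) = V/b)
v(m) = -1 - m/3 (v(m) = 2/3 + (-5 - m)/3 = 2/3 + (-5/3 - m/3) = -1 - m/3)
v(a(3, L(-2, 1)))**2 = (-1 - 1/(-6 - 2*1))**2 = (-1 - 1/(-6 - 2))**2 = (-1 - 1/(-8))**2 = (-1 - (-1)/8)**2 = (-1 - 1/3*(-3/8))**2 = (-1 + 1/8)**2 = (-7/8)**2 = 49/64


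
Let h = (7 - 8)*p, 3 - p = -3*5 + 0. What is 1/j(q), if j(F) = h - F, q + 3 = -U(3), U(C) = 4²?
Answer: 1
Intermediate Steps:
p = 18 (p = 3 - (-3*5 + 0) = 3 - (-15 + 0) = 3 - 1*(-15) = 3 + 15 = 18)
U(C) = 16
h = -18 (h = (7 - 8)*18 = -1*18 = -18)
q = -19 (q = -3 - 1*16 = -3 - 16 = -19)
j(F) = -18 - F
1/j(q) = 1/(-18 - 1*(-19)) = 1/(-18 + 19) = 1/1 = 1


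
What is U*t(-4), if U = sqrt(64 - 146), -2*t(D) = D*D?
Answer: -8*I*sqrt(82) ≈ -72.443*I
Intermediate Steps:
t(D) = -D**2/2 (t(D) = -D*D/2 = -D**2/2)
U = I*sqrt(82) (U = sqrt(-82) = I*sqrt(82) ≈ 9.0554*I)
U*t(-4) = (I*sqrt(82))*(-1/2*(-4)**2) = (I*sqrt(82))*(-1/2*16) = (I*sqrt(82))*(-8) = -8*I*sqrt(82)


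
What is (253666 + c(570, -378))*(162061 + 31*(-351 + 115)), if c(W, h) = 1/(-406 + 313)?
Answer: 3650579546065/93 ≈ 3.9254e+10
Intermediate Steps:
c(W, h) = -1/93 (c(W, h) = 1/(-93) = -1/93)
(253666 + c(570, -378))*(162061 + 31*(-351 + 115)) = (253666 - 1/93)*(162061 + 31*(-351 + 115)) = 23590937*(162061 + 31*(-236))/93 = 23590937*(162061 - 7316)/93 = (23590937/93)*154745 = 3650579546065/93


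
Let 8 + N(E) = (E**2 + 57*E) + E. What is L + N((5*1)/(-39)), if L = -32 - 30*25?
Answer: -1212875/1521 ≈ -797.42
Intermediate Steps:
N(E) = -8 + E**2 + 58*E (N(E) = -8 + ((E**2 + 57*E) + E) = -8 + (E**2 + 58*E) = -8 + E**2 + 58*E)
L = -782 (L = -32 - 750 = -782)
L + N((5*1)/(-39)) = -782 + (-8 + ((5*1)/(-39))**2 + 58*((5*1)/(-39))) = -782 + (-8 + (5*(-1/39))**2 + 58*(5*(-1/39))) = -782 + (-8 + (-5/39)**2 + 58*(-5/39)) = -782 + (-8 + 25/1521 - 290/39) = -782 - 23453/1521 = -1212875/1521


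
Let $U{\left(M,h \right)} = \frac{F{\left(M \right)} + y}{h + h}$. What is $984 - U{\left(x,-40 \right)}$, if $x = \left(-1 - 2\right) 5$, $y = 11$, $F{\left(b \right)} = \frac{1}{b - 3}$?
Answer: $\frac{1417157}{1440} \approx 984.14$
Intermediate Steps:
$F{\left(b \right)} = \frac{1}{-3 + b}$
$x = -15$ ($x = \left(-3\right) 5 = -15$)
$U{\left(M,h \right)} = \frac{11 + \frac{1}{-3 + M}}{2 h}$ ($U{\left(M,h \right)} = \frac{\frac{1}{-3 + M} + 11}{h + h} = \frac{11 + \frac{1}{-3 + M}}{2 h}$)
$984 - U{\left(x,-40 \right)} = 984 - \frac{-32 + 11 \left(-15\right)}{2 \left(-40\right) \left(-3 - 15\right)} = 984 - \frac{1}{2} \left(- \frac{1}{40}\right) \frac{1}{-18} \left(-32 - 165\right) = 984 - \frac{1}{2} \left(- \frac{1}{40}\right) \left(- \frac{1}{18}\right) \left(-197\right) = 984 - - \frac{197}{1440} = 984 + \frac{197}{1440} = \frac{1417157}{1440}$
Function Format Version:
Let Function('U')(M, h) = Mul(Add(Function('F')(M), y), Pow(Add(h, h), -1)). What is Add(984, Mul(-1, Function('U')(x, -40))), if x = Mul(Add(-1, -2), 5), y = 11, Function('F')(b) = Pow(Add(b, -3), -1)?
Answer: Rational(1417157, 1440) ≈ 984.14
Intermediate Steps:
Function('F')(b) = Pow(Add(-3, b), -1)
x = -15 (x = Mul(-3, 5) = -15)
Function('U')(M, h) = Mul(Rational(1, 2), Pow(h, -1), Add(11, Pow(Add(-3, M), -1))) (Function('U')(M, h) = Mul(Add(Pow(Add(-3, M), -1), 11), Pow(Add(h, h), -1)) = Mul(Add(11, Pow(Add(-3, M), -1)), Pow(Mul(2, h), -1)) = Mul(Add(11, Pow(Add(-3, M), -1)), Mul(Rational(1, 2), Pow(h, -1))) = Mul(Rational(1, 2), Pow(h, -1), Add(11, Pow(Add(-3, M), -1))))
Add(984, Mul(-1, Function('U')(x, -40))) = Add(984, Mul(-1, Mul(Rational(1, 2), Pow(-40, -1), Pow(Add(-3, -15), -1), Add(-32, Mul(11, -15))))) = Add(984, Mul(-1, Mul(Rational(1, 2), Rational(-1, 40), Pow(-18, -1), Add(-32, -165)))) = Add(984, Mul(-1, Mul(Rational(1, 2), Rational(-1, 40), Rational(-1, 18), -197))) = Add(984, Mul(-1, Rational(-197, 1440))) = Add(984, Rational(197, 1440)) = Rational(1417157, 1440)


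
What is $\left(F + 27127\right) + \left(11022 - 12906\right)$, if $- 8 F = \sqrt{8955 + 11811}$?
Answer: $25243 - \frac{\sqrt{20766}}{8} \approx 25225.0$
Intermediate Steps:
$F = - \frac{\sqrt{20766}}{8}$ ($F = - \frac{\sqrt{8955 + 11811}}{8} = - \frac{\sqrt{20766}}{8} \approx -18.013$)
$\left(F + 27127\right) + \left(11022 - 12906\right) = \left(- \frac{\sqrt{20766}}{8} + 27127\right) + \left(11022 - 12906\right) = \left(27127 - \frac{\sqrt{20766}}{8}\right) + \left(11022 - 12906\right) = \left(27127 - \frac{\sqrt{20766}}{8}\right) - 1884 = 25243 - \frac{\sqrt{20766}}{8}$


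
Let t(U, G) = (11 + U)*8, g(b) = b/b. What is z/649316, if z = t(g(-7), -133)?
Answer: 24/162329 ≈ 0.00014785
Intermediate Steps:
g(b) = 1
t(U, G) = 88 + 8*U
z = 96 (z = 88 + 8*1 = 88 + 8 = 96)
z/649316 = 96/649316 = 96*(1/649316) = 24/162329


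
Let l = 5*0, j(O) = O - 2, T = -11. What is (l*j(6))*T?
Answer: 0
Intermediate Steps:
j(O) = -2 + O
l = 0
(l*j(6))*T = (0*(-2 + 6))*(-11) = (0*4)*(-11) = 0*(-11) = 0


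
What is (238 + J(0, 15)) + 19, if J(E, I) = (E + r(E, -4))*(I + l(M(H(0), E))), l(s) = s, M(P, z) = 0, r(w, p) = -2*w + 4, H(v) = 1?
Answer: 317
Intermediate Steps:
r(w, p) = 4 - 2*w
J(E, I) = I*(4 - E) (J(E, I) = (E + (4 - 2*E))*(I + 0) = (4 - E)*I = I*(4 - E))
(238 + J(0, 15)) + 19 = (238 + 15*(4 - 1*0)) + 19 = (238 + 15*(4 + 0)) + 19 = (238 + 15*4) + 19 = (238 + 60) + 19 = 298 + 19 = 317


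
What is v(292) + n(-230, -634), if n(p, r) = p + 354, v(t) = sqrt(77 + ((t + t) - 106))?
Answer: 124 + sqrt(555) ≈ 147.56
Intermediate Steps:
v(t) = sqrt(-29 + 2*t) (v(t) = sqrt(77 + (2*t - 106)) = sqrt(77 + (-106 + 2*t)) = sqrt(-29 + 2*t))
n(p, r) = 354 + p
v(292) + n(-230, -634) = sqrt(-29 + 2*292) + (354 - 230) = sqrt(-29 + 584) + 124 = sqrt(555) + 124 = 124 + sqrt(555)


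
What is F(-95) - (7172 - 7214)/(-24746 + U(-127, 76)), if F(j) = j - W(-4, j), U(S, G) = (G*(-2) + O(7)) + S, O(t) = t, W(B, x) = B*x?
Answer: -848828/1787 ≈ -475.00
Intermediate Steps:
U(S, G) = 7 + S - 2*G (U(S, G) = (G*(-2) + 7) + S = (-2*G + 7) + S = (7 - 2*G) + S = 7 + S - 2*G)
F(j) = 5*j (F(j) = j - (-4)*j = j + 4*j = 5*j)
F(-95) - (7172 - 7214)/(-24746 + U(-127, 76)) = 5*(-95) - (7172 - 7214)/(-24746 + (7 - 127 - 2*76)) = -475 - (-42)/(-24746 + (7 - 127 - 152)) = -475 - (-42)/(-24746 - 272) = -475 - (-42)/(-25018) = -475 - (-42)*(-1)/25018 = -475 - 1*3/1787 = -475 - 3/1787 = -848828/1787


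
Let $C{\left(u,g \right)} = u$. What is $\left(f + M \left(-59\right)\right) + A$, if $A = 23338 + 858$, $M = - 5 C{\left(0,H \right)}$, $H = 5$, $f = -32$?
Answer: $24164$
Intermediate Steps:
$M = 0$ ($M = \left(-5\right) 0 = 0$)
$A = 24196$
$\left(f + M \left(-59\right)\right) + A = \left(-32 + 0 \left(-59\right)\right) + 24196 = \left(-32 + 0\right) + 24196 = -32 + 24196 = 24164$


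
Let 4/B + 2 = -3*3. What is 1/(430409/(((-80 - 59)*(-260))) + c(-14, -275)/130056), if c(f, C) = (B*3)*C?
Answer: 195842660/2332838121 ≈ 0.083950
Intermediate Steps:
B = -4/11 (B = 4/(-2 - 3*3) = 4/(-2 - 9) = 4/(-11) = 4*(-1/11) = -4/11 ≈ -0.36364)
c(f, C) = -12*C/11 (c(f, C) = (-4/11*3)*C = -12*C/11)
1/(430409/(((-80 - 59)*(-260))) + c(-14, -275)/130056) = 1/(430409/(((-80 - 59)*(-260))) - 12/11*(-275)/130056) = 1/(430409/((-139*(-260))) + 300*(1/130056)) = 1/(430409/36140 + 25/10838) = 1/(2332838121/195842660) = 195842660/2332838121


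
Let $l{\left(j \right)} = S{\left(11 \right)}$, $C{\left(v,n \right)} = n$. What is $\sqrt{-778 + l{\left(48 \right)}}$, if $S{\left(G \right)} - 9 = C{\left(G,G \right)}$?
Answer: $i \sqrt{758} \approx 27.532 i$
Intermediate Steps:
$S{\left(G \right)} = 9 + G$
$l{\left(j \right)} = 20$ ($l{\left(j \right)} = 9 + 11 = 20$)
$\sqrt{-778 + l{\left(48 \right)}} = \sqrt{-778 + 20} = \sqrt{-758} = i \sqrt{758}$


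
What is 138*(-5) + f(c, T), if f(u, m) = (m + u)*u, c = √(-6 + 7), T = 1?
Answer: -688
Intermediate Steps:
c = 1 (c = √1 = 1)
f(u, m) = u*(m + u)
138*(-5) + f(c, T) = 138*(-5) + 1*(1 + 1) = -690 + 1*2 = -690 + 2 = -688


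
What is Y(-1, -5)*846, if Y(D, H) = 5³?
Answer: 105750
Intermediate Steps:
Y(D, H) = 125
Y(-1, -5)*846 = 125*846 = 105750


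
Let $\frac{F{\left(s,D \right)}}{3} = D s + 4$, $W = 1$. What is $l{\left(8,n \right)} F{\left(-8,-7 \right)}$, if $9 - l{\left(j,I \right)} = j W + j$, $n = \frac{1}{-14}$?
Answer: $-1260$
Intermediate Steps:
$n = - \frac{1}{14} \approx -0.071429$
$F{\left(s,D \right)} = 12 + 3 D s$ ($F{\left(s,D \right)} = 3 \left(D s + 4\right) = 3 \left(4 + D s\right) = 12 + 3 D s$)
$l{\left(j,I \right)} = 9 - 2 j$ ($l{\left(j,I \right)} = 9 - \left(j 1 + j\right) = 9 - \left(j + j\right) = 9 - 2 j$)
$l{\left(8,n \right)} F{\left(-8,-7 \right)} = \left(9 - 16\right) \left(12 + 3 \left(-7\right) \left(-8\right)\right) = \left(9 - 16\right) \left(12 + 168\right) = \left(-7\right) 180 = -1260$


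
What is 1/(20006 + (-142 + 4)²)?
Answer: 1/39050 ≈ 2.5608e-5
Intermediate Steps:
1/(20006 + (-142 + 4)²) = 1/(20006 + (-138)²) = 1/(20006 + 19044) = 1/39050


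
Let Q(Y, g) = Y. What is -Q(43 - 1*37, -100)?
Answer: -6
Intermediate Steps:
-Q(43 - 1*37, -100) = -(43 - 1*37) = -(43 - 37) = -1*6 = -6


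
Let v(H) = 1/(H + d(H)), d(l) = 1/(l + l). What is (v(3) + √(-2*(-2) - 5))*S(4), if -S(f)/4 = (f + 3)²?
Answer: -1176/19 - 196*I ≈ -61.895 - 196.0*I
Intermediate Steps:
d(l) = 1/(2*l)
S(f) = -4*(3 + f)² (S(f) = -4*(f + 3)² = -4*(3 + f)²)
v(H) = 1/(H + 1/(2*H))
(v(3) + √(-2*(-2) - 5))*S(4) = (2*3/(1 + 2*3²) + √(-2*(-2) - 5))*(-4*(3 + 4)²) = (2*3/(1 + 2*9) + √(4 - 5))*(-4*7²) = (2*3/(1 + 18) + √(-1))*(-4*49) = (2*3/19 + I)*(-196) = (2*3*(1/19) + I)*(-196) = (6/19 + I)*(-196) = -1176/19 - 196*I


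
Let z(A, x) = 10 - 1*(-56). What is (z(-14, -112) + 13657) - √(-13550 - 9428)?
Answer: 13723 - I*√22978 ≈ 13723.0 - 151.58*I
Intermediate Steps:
z(A, x) = 66 (z(A, x) = 10 + 56 = 66)
(z(-14, -112) + 13657) - √(-13550 - 9428) = (66 + 13657) - √(-13550 - 9428) = 13723 - √(-22978) = 13723 - I*√22978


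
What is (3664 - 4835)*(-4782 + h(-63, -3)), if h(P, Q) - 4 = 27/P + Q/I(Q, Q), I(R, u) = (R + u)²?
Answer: 470033545/84 ≈ 5.5956e+6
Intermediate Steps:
h(P, Q) = 4 + 27/P + 1/(4*Q) (h(P, Q) = 4 + (27/P + Q/((Q + Q)²)) = 4 + (27/P + Q/((2*Q)²)) = 4 + (27/P + Q/((4*Q²))) = 4 + (27/P + Q*(1/(4*Q²))) = 4 + (27/P + 1/(4*Q)) = 4 + 27/P + 1/(4*Q))
(3664 - 4835)*(-4782 + h(-63, -3)) = (3664 - 4835)*(-4782 + (4 + 27/(-63) + (¼)/(-3))) = -1171*(-4782 + (4 + 27*(-1/63) + (¼)*(-⅓))) = -1171*(-4782 + (4 - 3/7 - 1/12)) = -1171*(-4782 + 293/84) = -1171*(-401395/84) = 470033545/84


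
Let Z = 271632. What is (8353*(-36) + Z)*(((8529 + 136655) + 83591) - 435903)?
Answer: 6022453728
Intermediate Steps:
(8353*(-36) + Z)*(((8529 + 136655) + 83591) - 435903) = (8353*(-36) + 271632)*(((8529 + 136655) + 83591) - 435903) = (-300708 + 271632)*((145184 + 83591) - 435903) = -29076*(228775 - 435903) = -29076*(-207128) = 6022453728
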